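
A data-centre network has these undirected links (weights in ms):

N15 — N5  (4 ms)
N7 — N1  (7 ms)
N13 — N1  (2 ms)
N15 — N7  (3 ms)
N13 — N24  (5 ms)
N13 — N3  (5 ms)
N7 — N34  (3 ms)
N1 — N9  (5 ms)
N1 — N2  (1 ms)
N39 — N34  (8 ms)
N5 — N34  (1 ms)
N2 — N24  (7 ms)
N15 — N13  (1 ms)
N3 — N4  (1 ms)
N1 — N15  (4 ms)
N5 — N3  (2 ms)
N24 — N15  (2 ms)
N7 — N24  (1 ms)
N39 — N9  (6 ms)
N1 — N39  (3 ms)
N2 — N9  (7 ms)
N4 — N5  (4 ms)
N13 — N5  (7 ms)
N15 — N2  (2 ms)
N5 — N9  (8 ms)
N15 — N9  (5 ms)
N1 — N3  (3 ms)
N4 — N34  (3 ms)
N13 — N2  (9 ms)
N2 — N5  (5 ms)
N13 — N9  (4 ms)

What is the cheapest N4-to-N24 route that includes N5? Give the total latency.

Best N4 to N5: N4 → N3 → N5 costing 3
Best N5 to N24: N5 → N34 → N7 → N24 costing 5
Total via N5: 3 + 5 = 8 ms.

8 ms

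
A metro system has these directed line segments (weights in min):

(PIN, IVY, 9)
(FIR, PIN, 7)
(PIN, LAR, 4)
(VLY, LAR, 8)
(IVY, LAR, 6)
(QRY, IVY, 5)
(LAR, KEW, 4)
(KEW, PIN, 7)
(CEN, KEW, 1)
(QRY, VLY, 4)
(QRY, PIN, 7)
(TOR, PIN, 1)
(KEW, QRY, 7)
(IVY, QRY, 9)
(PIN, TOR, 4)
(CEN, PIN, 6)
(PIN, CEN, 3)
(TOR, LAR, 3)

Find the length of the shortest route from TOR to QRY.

12 min

Candidate routes:
TOR - PIN - CEN - KEW - QRY: 1+3+1+7 = 12
TOR - PIN - LAR - KEW - QRY: 1+4+4+7 = 16
TOR - LAR - KEW - QRY: 3+4+7 = 14
The minimum is 12 min via TOR - PIN - CEN - KEW - QRY.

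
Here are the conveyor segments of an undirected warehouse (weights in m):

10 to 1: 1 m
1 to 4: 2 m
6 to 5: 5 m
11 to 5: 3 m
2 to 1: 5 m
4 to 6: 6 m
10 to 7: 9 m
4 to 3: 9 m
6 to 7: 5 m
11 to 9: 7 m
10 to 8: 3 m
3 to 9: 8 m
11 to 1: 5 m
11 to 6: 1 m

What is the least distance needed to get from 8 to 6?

Compare a few routes:
8 - 10 - 1 - 11 - 6: 3+1+5+1 = 10
8 - 10 - 1 - 4 - 6: 3+1+2+6 = 12
Cheapest is 8 - 10 - 1 - 11 - 6 at 10 m.

10 m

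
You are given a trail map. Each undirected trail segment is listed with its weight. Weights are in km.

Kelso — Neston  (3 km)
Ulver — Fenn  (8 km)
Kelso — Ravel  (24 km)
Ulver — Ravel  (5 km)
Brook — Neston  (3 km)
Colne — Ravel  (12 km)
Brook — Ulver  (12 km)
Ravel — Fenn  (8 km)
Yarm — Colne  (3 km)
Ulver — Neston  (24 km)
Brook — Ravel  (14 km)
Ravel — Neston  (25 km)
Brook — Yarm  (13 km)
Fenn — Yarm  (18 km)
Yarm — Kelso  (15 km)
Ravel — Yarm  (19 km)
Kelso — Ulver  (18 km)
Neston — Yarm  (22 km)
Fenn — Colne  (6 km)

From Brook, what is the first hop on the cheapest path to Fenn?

Ulver

Compare a few routes:
Brook → Yarm → Colne → Fenn: 13+3+6 = 22
Brook → Ravel → Fenn: 14+8 = 22
Brook → Ulver → Fenn: 12+8 = 20
Cheapest is Brook → Ulver → Fenn at 20 km.
So from Brook the first move is to Ulver.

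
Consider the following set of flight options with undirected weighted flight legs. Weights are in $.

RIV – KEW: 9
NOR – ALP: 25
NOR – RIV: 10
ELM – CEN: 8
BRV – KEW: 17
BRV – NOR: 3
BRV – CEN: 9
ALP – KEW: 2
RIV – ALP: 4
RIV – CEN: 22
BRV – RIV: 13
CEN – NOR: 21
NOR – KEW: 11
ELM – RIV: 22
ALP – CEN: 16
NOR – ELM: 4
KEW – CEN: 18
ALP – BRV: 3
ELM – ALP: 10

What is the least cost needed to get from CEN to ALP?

Candidate routes:
CEN - BRV - ALP: 9+3 = 12
CEN - ALP: 16 = 16
The minimum is $12 via CEN - BRV - ALP.

$12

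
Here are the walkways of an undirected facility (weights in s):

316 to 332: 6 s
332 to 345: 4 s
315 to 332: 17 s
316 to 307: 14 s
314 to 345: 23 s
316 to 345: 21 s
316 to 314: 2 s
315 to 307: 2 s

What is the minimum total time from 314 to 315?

18 s

Running Dijkstra from 314:
314: 0
316: 2  (via 314)
332: 8  (via 316)
345: 12  (via 332)
307: 16  (via 316)
315: 18  (via 307)
Shortest route: 314 → 316 → 307 → 315 = 18 s.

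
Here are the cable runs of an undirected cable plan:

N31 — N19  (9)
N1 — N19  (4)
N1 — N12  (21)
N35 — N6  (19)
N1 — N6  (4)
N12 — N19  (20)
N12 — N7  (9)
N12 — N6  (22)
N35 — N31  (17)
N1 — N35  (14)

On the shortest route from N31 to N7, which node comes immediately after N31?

Enumerating some paths:
N31 → N19 → N1 → N6 → N12 → N7: 9+4+4+22+9 = 48
N31 → N19 → N1 → N12 → N7: 9+4+21+9 = 43
N31 → N35 → N1 → N12 → N7: 17+14+21+9 = 61
N31 → N19 → N12 → N7: 9+20+9 = 38
The minimum is 38 via N31 → N19 → N12 → N7.
So from N31 the first move is to N19.

N19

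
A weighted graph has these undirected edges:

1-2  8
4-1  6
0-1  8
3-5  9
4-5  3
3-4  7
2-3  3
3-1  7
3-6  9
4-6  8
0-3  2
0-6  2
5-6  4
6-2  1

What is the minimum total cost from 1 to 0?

Shortest distances from 1:
1: 0
4: 6  (via 1)
3: 7  (via 1)
0: 8  (via 1)
Shortest route: 1–0 = 8.

8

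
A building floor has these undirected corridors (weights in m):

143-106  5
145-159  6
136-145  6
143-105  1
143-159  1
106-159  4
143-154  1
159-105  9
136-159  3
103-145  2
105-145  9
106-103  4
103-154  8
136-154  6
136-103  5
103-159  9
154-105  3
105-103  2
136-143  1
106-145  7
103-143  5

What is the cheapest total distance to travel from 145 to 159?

6 m

Enumerating some paths:
145–103–136–143–159: 2+5+1+1 = 9
145–159: 6 = 6
145–103–143–159: 2+5+1 = 8
145–136–143–159: 6+1+1 = 8
Cheapest is 145–159 at 6 m.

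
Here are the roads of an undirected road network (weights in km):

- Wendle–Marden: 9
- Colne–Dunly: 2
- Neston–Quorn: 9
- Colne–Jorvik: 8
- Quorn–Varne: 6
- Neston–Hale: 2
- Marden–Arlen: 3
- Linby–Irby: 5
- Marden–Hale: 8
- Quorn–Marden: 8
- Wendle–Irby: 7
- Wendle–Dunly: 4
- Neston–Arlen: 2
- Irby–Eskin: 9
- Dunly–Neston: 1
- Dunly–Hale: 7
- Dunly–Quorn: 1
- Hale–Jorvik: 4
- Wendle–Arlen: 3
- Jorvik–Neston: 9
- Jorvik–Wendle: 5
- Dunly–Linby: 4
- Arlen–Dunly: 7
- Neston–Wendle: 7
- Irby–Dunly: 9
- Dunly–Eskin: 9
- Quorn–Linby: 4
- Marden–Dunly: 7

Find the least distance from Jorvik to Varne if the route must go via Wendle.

Shortest Jorvik→Wendle: Jorvik → Wendle = 5
Best Wendle to Varne: Wendle → Dunly → Quorn → Varne costing 11
Total via Wendle: 5 + 11 = 16 km.

16 km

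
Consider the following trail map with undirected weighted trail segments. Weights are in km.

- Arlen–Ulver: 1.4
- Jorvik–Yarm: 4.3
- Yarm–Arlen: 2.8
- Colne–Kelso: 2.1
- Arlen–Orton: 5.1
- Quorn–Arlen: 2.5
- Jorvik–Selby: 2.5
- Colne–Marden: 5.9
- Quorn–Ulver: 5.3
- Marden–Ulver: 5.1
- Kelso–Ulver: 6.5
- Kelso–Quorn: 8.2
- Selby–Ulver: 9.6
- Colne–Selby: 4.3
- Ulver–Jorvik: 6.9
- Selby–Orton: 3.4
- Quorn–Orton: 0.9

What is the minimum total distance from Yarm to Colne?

Compare a few routes:
Yarm–Arlen–Ulver–Kelso–Colne: 2.8+1.4+6.5+2.1 = 12.8
Yarm–Jorvik–Selby–Colne: 4.3+2.5+4.3 = 11.1
The minimum is 11.1 km via Yarm–Jorvik–Selby–Colne.

11.1 km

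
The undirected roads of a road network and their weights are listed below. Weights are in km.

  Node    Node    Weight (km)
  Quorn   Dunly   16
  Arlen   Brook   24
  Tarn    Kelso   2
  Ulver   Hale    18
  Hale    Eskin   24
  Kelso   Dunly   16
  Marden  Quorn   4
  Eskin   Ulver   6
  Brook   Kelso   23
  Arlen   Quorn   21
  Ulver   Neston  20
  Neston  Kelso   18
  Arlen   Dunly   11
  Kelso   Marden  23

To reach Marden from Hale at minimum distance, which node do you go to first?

Candidate routes:
Hale → Eskin → Ulver → Neston → Kelso → Marden: 24+6+20+18+23 = 91
Hale → Ulver → Neston → Kelso → Marden: 18+20+18+23 = 79
Cheapest is Hale → Ulver → Neston → Kelso → Marden at 79 km.
So from Hale the first move is to Ulver.

Ulver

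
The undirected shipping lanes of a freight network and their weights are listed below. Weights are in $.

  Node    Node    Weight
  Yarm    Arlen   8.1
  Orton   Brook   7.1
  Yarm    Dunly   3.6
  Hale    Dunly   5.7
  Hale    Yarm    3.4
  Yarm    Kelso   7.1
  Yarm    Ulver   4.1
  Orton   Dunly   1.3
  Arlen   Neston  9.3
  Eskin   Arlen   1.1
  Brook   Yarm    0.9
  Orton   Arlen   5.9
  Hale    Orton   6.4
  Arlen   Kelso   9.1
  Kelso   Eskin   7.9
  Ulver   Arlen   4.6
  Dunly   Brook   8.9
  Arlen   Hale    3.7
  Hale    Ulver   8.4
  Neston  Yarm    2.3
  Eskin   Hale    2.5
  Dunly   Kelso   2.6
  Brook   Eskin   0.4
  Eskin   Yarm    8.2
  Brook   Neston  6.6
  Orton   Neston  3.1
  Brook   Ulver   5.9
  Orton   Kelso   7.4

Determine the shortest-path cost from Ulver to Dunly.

Running Dijkstra from Ulver:
Ulver: 0
Yarm: 4.1  (via Ulver)
Arlen: 4.6  (via Ulver)
Brook: 5  (via Yarm)
Eskin: 5.4  (via Brook)
Neston: 6.4  (via Yarm)
Hale: 7.5  (via Yarm)
Dunly: 7.7  (via Yarm)
Shortest route: Ulver–Yarm–Dunly = $7.7.

$7.7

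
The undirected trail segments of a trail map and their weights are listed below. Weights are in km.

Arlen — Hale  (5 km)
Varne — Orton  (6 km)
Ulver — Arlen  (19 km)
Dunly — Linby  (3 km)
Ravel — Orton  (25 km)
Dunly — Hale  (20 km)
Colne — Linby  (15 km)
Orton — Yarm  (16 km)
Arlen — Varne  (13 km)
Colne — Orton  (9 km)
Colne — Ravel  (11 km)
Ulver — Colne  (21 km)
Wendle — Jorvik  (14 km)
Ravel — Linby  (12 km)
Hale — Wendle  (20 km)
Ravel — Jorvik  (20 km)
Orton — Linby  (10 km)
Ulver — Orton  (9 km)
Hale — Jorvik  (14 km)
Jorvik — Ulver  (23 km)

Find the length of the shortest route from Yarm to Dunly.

29 km

Shortest distances from Yarm:
Yarm: 0
Orton: 16  (via Yarm)
Varne: 22  (via Orton)
Ulver: 25  (via Orton)
Colne: 25  (via Orton)
Linby: 26  (via Orton)
Dunly: 29  (via Linby)
Shortest route: Yarm → Orton → Linby → Dunly = 29 km.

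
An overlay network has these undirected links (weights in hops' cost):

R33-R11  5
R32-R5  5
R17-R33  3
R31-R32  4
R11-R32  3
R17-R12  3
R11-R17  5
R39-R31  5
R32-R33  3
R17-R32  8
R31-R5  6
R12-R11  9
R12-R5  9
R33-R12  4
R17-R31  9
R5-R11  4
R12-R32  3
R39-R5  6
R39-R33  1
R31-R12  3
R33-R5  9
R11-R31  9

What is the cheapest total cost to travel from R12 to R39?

Enumerating some paths:
R12–R32–R33–R39: 3+3+1 = 7
R12–R17–R33–R39: 3+3+1 = 7
R12–R33–R39: 4+1 = 5
The minimum is 5 hops' cost via R12–R33–R39.

5 hops' cost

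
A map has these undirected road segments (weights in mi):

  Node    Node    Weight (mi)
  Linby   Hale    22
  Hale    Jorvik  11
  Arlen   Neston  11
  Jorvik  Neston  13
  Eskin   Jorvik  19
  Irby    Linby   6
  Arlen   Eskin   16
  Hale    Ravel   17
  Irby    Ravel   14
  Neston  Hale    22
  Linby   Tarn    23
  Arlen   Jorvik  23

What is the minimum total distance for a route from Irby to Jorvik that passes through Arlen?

Shortest Irby→Arlen: Irby → Linby → Hale → Neston → Arlen = 61
Best Arlen to Jorvik: Arlen → Jorvik costing 23
Total via Arlen: 61 + 23 = 84 mi.

84 mi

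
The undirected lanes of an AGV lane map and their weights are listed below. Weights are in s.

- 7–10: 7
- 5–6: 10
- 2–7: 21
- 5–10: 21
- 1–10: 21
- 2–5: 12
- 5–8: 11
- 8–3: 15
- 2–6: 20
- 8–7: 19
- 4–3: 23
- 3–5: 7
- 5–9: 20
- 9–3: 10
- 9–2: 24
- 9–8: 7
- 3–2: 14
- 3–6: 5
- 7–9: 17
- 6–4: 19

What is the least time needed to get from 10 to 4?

Running Dijkstra from 10:
10: 0
7: 7  (via 10)
1: 21  (via 10)
5: 21  (via 10)
9: 24  (via 7)
8: 26  (via 7)
2: 28  (via 7)
3: 28  (via 5)
6: 31  (via 5)
4: 50  (via 6)
Shortest route: 10 → 5 → 6 → 4 = 50 s.

50 s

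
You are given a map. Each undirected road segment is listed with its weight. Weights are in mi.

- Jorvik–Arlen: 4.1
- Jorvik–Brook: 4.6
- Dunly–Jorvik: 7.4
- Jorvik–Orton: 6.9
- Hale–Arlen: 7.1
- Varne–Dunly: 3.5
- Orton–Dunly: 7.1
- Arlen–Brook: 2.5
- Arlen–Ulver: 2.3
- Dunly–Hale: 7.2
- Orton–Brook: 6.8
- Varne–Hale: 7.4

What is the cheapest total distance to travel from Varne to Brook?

Enumerating some paths:
Varne–Dunly–Jorvik–Brook: 3.5+7.4+4.6 = 15.5
Varne–Hale–Arlen–Brook: 7.4+7.1+2.5 = 17
Varne–Dunly–Orton–Brook: 3.5+7.1+6.8 = 17.4
The minimum is 15.5 mi via Varne–Dunly–Jorvik–Brook.

15.5 mi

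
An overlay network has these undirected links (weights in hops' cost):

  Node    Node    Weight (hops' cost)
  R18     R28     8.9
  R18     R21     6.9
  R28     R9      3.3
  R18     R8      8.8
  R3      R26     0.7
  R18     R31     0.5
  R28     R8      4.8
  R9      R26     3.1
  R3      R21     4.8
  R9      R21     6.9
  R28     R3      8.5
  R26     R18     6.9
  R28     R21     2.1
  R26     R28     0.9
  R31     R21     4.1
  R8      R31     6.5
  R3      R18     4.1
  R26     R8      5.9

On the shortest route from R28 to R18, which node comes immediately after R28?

R26

Compare a few routes:
R28 - R26 - R18: 0.9+6.9 = 7.8
R28 - R21 - R31 - R18: 2.1+4.1+0.5 = 6.7
R28 - R26 - R3 - R18: 0.9+0.7+4.1 = 5.7
Cheapest is R28 - R26 - R3 - R18 at 5.7 hops' cost.
So from R28 the first move is to R26.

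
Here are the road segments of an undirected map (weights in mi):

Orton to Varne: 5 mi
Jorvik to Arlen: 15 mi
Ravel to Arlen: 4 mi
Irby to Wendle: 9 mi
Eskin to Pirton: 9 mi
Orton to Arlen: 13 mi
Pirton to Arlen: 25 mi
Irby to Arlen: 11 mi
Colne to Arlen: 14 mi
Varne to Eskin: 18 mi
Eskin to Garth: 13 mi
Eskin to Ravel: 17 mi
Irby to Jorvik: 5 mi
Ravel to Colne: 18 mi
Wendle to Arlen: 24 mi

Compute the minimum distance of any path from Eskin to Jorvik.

36 mi

Candidate routes:
Eskin - Ravel - Arlen - Irby - Jorvik: 17+4+11+5 = 37
Eskin - Ravel - Arlen - Jorvik: 17+4+15 = 36
Eskin - Pirton - Arlen - Jorvik: 9+25+15 = 49
Cheapest is Eskin - Ravel - Arlen - Jorvik at 36 mi.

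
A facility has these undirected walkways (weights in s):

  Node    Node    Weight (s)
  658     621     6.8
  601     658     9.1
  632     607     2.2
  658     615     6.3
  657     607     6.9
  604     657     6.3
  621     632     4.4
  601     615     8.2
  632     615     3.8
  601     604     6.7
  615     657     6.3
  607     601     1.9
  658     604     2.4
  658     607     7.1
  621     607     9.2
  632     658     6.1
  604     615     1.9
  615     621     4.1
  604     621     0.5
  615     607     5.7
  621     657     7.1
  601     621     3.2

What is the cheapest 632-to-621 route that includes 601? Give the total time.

7.3 s

Shortest 632→601: 632–607–601 = 4.1
Best 601 to 621: 601–621 costing 3.2
Total via 601: 4.1 + 3.2 = 7.3 s.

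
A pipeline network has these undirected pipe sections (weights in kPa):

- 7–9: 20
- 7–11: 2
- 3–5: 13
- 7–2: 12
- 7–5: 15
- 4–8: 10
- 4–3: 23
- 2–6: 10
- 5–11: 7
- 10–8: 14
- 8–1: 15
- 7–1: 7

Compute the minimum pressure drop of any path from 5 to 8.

Enumerating some paths:
5–11–7–1–8: 7+2+7+15 = 31
5–3–4–8: 13+23+10 = 46
5–7–1–8: 15+7+15 = 37
Cheapest is 5–11–7–1–8 at 31 kPa.

31 kPa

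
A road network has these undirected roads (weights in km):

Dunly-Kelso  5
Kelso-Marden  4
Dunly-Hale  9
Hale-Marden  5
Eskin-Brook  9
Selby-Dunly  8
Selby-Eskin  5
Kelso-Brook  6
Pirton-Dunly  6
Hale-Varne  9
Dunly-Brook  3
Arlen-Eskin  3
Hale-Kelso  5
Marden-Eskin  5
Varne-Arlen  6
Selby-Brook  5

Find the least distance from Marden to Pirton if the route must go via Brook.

Best Marden to Brook: Marden → Kelso → Brook costing 10
Best Brook to Pirton: Brook → Dunly → Pirton costing 9
Total via Brook: 10 + 9 = 19 km.

19 km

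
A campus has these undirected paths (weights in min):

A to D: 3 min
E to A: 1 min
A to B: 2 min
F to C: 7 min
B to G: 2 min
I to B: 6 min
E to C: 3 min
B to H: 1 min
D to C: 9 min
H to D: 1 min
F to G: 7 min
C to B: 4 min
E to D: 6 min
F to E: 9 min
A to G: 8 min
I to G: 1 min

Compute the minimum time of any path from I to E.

6 min

Compare a few routes:
I → G → B → A → E: 1+2+2+1 = 6
I → B → A → E: 6+2+1 = 9
I → G → B → H → D → A → E: 1+2+1+1+3+1 = 9
The minimum is 6 min via I → G → B → A → E.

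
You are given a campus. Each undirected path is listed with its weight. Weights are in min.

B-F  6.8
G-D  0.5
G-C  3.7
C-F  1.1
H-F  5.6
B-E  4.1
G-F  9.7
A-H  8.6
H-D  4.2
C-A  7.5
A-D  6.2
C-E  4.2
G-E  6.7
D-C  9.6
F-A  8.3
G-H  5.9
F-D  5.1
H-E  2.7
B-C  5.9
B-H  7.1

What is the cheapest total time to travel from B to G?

Settle nodes by increasing distance from B:
B: 0
E: 4.1  (via B)
C: 5.9  (via B)
F: 6.8  (via B)
H: 6.8  (via E)
G: 9.6  (via C)
Shortest route: B → C → G = 9.6 min.

9.6 min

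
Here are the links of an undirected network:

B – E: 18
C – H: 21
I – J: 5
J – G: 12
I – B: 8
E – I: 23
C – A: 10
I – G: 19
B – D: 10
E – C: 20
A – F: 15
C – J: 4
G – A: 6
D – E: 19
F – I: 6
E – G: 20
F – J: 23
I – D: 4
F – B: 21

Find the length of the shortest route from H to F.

Candidate routes:
H → C → J → F: 21+4+23 = 48
H → C → A → F: 21+10+15 = 46
H → C → J → I → F: 21+4+5+6 = 36
H → C → J → G → A → F: 21+4+12+6+15 = 58
Cheapest is H → C → J → I → F at 36.

36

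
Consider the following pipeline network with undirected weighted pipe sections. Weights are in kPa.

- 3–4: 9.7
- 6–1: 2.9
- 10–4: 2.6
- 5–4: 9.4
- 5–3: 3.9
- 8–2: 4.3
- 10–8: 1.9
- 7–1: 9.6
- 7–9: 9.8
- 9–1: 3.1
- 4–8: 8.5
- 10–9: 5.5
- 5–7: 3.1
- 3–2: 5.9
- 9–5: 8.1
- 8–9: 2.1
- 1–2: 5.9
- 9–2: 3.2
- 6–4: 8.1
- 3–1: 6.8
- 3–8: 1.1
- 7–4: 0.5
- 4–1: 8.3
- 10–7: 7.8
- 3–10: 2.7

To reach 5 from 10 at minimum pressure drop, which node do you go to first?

4

Enumerating some paths:
10–8–3–5: 1.9+1.1+3.9 = 6.9
10–4–7–5: 2.6+0.5+3.1 = 6.2
10–3–5: 2.7+3.9 = 6.6
Cheapest is 10–4–7–5 at 6.2 kPa.
So from 10 the first move is to 4.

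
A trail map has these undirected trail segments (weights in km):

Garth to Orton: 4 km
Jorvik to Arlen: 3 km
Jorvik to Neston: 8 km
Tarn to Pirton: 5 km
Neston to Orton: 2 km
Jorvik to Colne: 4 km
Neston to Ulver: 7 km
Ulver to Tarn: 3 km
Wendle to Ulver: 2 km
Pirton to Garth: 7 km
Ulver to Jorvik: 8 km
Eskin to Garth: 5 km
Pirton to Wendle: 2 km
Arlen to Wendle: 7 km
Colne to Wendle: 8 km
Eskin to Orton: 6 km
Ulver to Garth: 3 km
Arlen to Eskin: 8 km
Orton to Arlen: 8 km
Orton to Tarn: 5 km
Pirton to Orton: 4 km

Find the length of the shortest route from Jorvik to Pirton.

12 km

Shortest distances from Jorvik:
Jorvik: 0
Arlen: 3  (via Jorvik)
Colne: 4  (via Jorvik)
Ulver: 8  (via Jorvik)
Neston: 8  (via Jorvik)
Wendle: 10  (via Arlen)
Orton: 10  (via Neston)
Tarn: 11  (via Ulver)
Eskin: 11  (via Arlen)
Garth: 11  (via Ulver)
Pirton: 12  (via Wendle)
Shortest route: Jorvik → Arlen → Wendle → Pirton = 12 km.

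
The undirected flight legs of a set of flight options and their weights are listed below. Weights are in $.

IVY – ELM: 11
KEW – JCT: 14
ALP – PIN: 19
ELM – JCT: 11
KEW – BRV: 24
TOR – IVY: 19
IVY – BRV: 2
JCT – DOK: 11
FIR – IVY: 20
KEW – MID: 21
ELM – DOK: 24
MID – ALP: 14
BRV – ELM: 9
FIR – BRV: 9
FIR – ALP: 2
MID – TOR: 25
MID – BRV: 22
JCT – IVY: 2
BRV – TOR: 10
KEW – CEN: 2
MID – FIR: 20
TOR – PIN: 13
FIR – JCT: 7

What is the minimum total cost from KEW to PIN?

$41

Compare a few routes:
KEW - BRV - TOR - PIN: 24+10+13 = 47
KEW - JCT - IVY - BRV - TOR - PIN: 14+2+2+10+13 = 41
KEW - JCT - FIR - ALP - PIN: 14+7+2+19 = 42
KEW - JCT - IVY - BRV - FIR - ALP - PIN: 14+2+2+9+2+19 = 48
The minimum is $41 via KEW - JCT - IVY - BRV - TOR - PIN.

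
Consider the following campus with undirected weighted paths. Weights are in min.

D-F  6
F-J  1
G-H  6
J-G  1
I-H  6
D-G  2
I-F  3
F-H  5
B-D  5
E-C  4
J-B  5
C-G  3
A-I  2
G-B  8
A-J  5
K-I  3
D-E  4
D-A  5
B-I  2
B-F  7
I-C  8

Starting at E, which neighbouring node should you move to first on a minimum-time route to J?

Enumerating some paths:
E–D–B–J: 4+5+5 = 14
E–C–G–J: 4+3+1 = 8
E–D–G–J: 4+2+1 = 7
E–D–F–J: 4+6+1 = 11
The minimum is 7 min via E–D–G–J.
So from E the first move is to D.

D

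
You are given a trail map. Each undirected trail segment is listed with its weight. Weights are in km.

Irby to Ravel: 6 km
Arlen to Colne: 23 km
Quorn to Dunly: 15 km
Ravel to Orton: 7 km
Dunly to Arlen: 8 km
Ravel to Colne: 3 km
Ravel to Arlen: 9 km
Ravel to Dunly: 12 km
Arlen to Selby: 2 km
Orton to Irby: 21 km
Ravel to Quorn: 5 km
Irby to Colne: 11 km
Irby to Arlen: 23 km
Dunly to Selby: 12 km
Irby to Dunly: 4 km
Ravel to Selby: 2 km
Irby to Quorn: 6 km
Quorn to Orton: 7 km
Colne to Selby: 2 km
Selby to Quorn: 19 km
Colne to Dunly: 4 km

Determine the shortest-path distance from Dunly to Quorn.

Running Dijkstra from Dunly:
Dunly: 0
Irby: 4  (via Dunly)
Colne: 4  (via Dunly)
Selby: 6  (via Colne)
Ravel: 7  (via Colne)
Arlen: 8  (via Dunly)
Quorn: 10  (via Irby)
Shortest route: Dunly → Irby → Quorn = 10 km.

10 km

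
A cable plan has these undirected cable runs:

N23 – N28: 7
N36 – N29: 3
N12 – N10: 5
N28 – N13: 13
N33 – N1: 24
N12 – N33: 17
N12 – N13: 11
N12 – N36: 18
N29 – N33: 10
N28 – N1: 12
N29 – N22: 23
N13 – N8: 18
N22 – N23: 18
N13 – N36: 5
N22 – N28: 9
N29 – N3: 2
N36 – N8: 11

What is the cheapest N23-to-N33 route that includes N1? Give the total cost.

Shortest N23→N1: N23 → N28 → N1 = 19
Shortest N1→N33: N1 → N33 = 24
Total via N1: 19 + 24 = 43.

43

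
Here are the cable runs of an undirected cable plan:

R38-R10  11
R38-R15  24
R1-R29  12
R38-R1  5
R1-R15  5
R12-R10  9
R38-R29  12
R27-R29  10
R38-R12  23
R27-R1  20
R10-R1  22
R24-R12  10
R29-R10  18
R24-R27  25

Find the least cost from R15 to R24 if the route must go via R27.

Best R15 to R27: R15–R1–R27 costing 25
Shortest R27→R24: R27–R24 = 25
Total via R27: 25 + 25 = 50.

50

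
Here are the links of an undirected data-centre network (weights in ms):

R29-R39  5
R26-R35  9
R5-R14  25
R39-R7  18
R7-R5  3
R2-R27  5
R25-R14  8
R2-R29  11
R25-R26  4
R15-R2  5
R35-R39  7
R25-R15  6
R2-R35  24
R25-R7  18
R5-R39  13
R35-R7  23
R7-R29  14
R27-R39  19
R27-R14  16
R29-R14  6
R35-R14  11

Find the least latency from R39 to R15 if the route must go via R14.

25 ms

Shortest R39→R14: R39–R29–R14 = 11
Shortest R14→R15: R14–R25–R15 = 14
Total via R14: 11 + 14 = 25 ms.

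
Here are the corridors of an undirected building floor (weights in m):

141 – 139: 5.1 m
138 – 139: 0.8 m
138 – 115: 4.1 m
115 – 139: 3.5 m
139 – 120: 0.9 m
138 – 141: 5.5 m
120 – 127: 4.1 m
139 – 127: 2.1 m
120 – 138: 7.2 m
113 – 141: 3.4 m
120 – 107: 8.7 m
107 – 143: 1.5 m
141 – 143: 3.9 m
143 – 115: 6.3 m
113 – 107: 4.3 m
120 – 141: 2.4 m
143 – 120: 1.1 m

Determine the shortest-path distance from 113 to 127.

Candidate routes:
113 - 141 - 120 - 139 - 127: 3.4+2.4+0.9+2.1 = 8.8
113 - 141 - 139 - 127: 3.4+5.1+2.1 = 10.6
113 - 141 - 120 - 127: 3.4+2.4+4.1 = 9.9
113 - 107 - 143 - 120 - 139 - 127: 4.3+1.5+1.1+0.9+2.1 = 9.9
Cheapest is 113 - 141 - 120 - 139 - 127 at 8.8 m.

8.8 m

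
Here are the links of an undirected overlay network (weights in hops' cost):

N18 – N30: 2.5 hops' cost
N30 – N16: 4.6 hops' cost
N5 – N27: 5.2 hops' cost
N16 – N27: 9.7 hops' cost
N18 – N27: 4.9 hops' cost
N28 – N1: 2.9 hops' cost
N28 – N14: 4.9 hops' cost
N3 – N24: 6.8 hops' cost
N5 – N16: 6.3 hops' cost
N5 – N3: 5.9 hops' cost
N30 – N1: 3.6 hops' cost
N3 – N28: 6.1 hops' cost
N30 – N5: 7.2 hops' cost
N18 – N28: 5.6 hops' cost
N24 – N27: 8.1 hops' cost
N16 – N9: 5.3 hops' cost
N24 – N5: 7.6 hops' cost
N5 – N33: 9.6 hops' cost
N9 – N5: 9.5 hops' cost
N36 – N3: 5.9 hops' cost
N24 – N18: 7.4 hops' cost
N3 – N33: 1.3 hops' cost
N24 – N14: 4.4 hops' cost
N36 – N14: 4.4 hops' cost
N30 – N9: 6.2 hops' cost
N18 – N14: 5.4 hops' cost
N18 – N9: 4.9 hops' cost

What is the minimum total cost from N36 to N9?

Compare a few routes:
N36 → N14 → N28 → N18 → N9: 4.4+4.9+5.6+4.9 = 19.8
N36 → N14 → N18 → N30 → N9: 4.4+5.4+2.5+6.2 = 18.5
N36 → N14 → N18 → N9: 4.4+5.4+4.9 = 14.7
The minimum is 14.7 hops' cost via N36 → N14 → N18 → N9.

14.7 hops' cost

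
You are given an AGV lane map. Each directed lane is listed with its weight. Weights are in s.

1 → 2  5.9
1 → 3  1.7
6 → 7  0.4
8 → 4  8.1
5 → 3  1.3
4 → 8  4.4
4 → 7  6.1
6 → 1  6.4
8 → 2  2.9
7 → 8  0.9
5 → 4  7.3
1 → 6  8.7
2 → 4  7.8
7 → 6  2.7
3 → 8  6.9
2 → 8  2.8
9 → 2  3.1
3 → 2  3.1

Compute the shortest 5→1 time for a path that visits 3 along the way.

27.4 s

Shortest 5→3: 5 → 3 = 1.3
Shortest 3→1: 3 → 2 → 4 → 7 → 6 → 1 = 26.1
Total via 3: 1.3 + 26.1 = 27.4 s.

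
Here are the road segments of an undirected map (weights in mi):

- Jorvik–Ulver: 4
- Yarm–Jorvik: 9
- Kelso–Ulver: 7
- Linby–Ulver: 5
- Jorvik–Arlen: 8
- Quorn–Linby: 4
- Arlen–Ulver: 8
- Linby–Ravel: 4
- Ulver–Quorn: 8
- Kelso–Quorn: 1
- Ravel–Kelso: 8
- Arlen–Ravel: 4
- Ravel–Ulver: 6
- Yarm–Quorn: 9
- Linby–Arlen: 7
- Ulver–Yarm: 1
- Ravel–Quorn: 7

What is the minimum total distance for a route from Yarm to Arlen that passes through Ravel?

11 mi

Best Yarm to Ravel: Yarm–Ulver–Ravel costing 7
Shortest Ravel→Arlen: Ravel–Arlen = 4
Total via Ravel: 7 + 4 = 11 mi.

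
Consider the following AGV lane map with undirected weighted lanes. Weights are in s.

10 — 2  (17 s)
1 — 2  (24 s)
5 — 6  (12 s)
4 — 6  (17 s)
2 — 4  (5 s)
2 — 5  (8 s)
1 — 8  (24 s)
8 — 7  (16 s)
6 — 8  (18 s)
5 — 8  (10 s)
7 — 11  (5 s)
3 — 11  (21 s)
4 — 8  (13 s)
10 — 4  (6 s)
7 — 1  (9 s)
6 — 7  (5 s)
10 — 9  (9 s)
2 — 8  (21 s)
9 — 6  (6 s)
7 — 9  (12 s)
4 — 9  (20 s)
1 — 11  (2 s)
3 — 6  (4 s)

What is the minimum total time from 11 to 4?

27 s

Candidate routes:
11 - 7 - 6 - 4: 5+5+17 = 27
11 - 7 - 9 - 10 - 4: 5+12+9+6 = 32
11 - 7 - 6 - 9 - 10 - 4: 5+5+6+9+6 = 31
11 - 1 - 2 - 4: 2+24+5 = 31
Cheapest is 11 - 7 - 6 - 4 at 27 s.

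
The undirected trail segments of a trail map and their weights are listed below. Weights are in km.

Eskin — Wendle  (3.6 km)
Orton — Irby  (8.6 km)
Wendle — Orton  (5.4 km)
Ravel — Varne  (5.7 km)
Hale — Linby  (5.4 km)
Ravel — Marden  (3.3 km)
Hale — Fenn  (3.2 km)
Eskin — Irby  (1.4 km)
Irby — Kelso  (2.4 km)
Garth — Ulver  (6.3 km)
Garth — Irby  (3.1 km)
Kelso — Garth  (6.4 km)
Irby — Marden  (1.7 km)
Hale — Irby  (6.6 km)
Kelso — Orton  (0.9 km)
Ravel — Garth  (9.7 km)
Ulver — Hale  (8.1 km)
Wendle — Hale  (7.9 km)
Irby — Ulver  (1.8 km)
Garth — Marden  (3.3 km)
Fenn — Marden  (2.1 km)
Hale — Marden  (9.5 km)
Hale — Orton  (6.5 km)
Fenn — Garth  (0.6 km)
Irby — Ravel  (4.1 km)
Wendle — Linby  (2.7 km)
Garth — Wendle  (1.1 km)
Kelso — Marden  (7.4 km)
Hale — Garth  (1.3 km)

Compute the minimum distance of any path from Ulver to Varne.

Settle nodes by increasing distance from Ulver:
Ulver: 0
Irby: 1.8  (via Ulver)
Eskin: 3.2  (via Irby)
Marden: 3.5  (via Irby)
Kelso: 4.2  (via Irby)
Garth: 4.9  (via Irby)
Orton: 5.1  (via Kelso)
Fenn: 5.5  (via Garth)
Ravel: 5.9  (via Irby)
Wendle: 6  (via Garth)
Hale: 6.2  (via Garth)
Linby: 8.7  (via Wendle)
Varne: 11.6  (via Ravel)
Shortest route: Ulver → Irby → Ravel → Varne = 11.6 km.

11.6 km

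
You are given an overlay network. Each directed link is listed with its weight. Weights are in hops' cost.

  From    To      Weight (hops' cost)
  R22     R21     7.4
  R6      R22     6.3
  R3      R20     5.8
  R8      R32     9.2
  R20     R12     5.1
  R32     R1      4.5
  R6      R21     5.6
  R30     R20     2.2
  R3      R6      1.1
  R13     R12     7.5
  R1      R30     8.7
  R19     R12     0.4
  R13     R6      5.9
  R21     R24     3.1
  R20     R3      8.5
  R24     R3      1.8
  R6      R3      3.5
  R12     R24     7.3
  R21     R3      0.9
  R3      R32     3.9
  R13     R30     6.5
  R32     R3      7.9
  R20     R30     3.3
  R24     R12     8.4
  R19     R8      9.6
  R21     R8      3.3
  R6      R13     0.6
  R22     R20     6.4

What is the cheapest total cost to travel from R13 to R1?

Running Dijkstra from R13:
R13: 0
R6: 5.9  (via R13)
R30: 6.5  (via R13)
R12: 7.5  (via R13)
R20: 8.7  (via R30)
R3: 9.4  (via R6)
R21: 11.5  (via R6)
R22: 12.2  (via R6)
R32: 13.3  (via R3)
R24: 14.6  (via R21)
R8: 14.8  (via R21)
R1: 17.8  (via R32)
Shortest route: R13 → R6 → R3 → R32 → R1 = 17.8 hops' cost.

17.8 hops' cost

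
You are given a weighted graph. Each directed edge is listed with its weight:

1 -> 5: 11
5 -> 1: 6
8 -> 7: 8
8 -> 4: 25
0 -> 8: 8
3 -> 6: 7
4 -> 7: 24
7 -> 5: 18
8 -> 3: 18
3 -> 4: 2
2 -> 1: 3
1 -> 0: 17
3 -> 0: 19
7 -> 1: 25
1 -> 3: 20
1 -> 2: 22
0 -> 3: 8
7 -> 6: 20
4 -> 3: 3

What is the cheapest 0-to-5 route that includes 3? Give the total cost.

52

Shortest 0→3: 0–3 = 8
Best 3 to 5: 3–4–7–5 costing 44
Total via 3: 8 + 44 = 52.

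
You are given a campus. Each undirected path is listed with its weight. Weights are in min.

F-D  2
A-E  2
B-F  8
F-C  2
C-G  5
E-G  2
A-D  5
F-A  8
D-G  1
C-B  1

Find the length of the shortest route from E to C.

7 min

Shortest distances from E:
E: 0
A: 2  (via E)
G: 2  (via E)
D: 3  (via G)
F: 5  (via D)
C: 7  (via G)
Shortest route: E → G → C = 7 min.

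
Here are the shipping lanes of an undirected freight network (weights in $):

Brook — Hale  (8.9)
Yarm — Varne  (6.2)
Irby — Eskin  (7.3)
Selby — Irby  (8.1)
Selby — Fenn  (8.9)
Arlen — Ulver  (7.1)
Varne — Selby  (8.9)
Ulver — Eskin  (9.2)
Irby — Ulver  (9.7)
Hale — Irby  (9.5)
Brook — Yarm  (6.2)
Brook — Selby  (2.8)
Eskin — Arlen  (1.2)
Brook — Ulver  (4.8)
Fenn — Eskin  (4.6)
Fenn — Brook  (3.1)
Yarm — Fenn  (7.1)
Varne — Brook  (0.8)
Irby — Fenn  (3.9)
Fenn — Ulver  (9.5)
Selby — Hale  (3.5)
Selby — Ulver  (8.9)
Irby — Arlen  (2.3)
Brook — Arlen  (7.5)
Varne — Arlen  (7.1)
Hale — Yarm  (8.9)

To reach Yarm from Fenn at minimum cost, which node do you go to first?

Yarm

Compare a few routes:
Fenn - Brook - Yarm: 3.1+6.2 = 9.3
Fenn - Yarm: 7.1 = 7.1
The minimum is $7.1 via Fenn - Yarm.
So from Fenn the first move is to Yarm.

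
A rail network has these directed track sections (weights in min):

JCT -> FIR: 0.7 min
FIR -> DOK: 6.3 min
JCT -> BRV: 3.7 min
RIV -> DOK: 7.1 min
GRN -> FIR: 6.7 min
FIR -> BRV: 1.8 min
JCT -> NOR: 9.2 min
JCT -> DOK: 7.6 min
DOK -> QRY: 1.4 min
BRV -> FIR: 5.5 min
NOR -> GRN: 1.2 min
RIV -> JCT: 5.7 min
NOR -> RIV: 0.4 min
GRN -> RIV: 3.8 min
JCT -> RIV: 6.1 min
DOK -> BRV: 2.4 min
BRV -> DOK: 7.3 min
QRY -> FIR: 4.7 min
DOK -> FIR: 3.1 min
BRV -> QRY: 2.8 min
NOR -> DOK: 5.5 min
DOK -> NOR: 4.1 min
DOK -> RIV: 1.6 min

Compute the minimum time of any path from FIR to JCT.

13.6 min

Shortest distances from FIR:
FIR: 0
BRV: 1.8  (via FIR)
QRY: 4.6  (via BRV)
DOK: 6.3  (via FIR)
RIV: 7.9  (via DOK)
NOR: 10.4  (via DOK)
GRN: 11.6  (via NOR)
JCT: 13.6  (via RIV)
Shortest route: FIR → DOK → RIV → JCT = 13.6 min.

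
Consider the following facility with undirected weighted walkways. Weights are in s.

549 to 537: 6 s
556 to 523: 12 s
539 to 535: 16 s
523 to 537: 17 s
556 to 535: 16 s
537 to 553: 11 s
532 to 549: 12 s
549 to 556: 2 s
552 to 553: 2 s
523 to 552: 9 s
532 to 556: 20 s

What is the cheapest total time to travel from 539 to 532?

Enumerating some paths:
539 → 535 → 556 → 549 → 532: 16+16+2+12 = 46
539 → 535 → 556 → 532: 16+16+20 = 52
The minimum is 46 s via 539 → 535 → 556 → 549 → 532.

46 s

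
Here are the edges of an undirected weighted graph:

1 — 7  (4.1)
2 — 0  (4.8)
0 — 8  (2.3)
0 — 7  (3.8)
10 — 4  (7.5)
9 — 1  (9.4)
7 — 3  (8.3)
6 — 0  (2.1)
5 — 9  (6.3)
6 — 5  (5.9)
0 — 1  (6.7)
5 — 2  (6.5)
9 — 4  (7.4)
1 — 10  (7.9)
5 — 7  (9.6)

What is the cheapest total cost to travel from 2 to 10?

19.4

Candidate routes:
2–0–7–1–10: 4.8+3.8+4.1+7.9 = 20.6
2–0–1–10: 4.8+6.7+7.9 = 19.4
2–5–9–4–10: 6.5+6.3+7.4+7.5 = 27.7
The minimum is 19.4 via 2–0–1–10.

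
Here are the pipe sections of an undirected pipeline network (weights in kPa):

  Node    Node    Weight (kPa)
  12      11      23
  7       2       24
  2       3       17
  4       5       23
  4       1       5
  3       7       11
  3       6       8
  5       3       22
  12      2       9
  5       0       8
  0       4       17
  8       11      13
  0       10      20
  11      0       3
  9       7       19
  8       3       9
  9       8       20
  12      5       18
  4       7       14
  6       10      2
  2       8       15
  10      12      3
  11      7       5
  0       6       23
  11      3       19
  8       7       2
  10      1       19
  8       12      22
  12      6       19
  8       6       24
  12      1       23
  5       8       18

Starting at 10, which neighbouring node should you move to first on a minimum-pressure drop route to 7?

6

Compare a few routes:
10–6–3–7: 2+8+11 = 21
10–12–8–7: 3+22+2 = 27
Cheapest is 10–6–3–7 at 21 kPa.
So from 10 the first move is to 6.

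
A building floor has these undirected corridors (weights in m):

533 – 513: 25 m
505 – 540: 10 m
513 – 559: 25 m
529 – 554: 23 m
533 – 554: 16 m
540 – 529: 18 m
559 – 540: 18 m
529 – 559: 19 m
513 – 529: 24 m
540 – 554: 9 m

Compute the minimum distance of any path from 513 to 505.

Compare a few routes:
513–529–540–505: 24+18+10 = 52
513–559–540–505: 25+18+10 = 53
513–533–554–540–505: 25+16+9+10 = 60
513–529–554–540–505: 24+23+9+10 = 66
The minimum is 52 m via 513–529–540–505.

52 m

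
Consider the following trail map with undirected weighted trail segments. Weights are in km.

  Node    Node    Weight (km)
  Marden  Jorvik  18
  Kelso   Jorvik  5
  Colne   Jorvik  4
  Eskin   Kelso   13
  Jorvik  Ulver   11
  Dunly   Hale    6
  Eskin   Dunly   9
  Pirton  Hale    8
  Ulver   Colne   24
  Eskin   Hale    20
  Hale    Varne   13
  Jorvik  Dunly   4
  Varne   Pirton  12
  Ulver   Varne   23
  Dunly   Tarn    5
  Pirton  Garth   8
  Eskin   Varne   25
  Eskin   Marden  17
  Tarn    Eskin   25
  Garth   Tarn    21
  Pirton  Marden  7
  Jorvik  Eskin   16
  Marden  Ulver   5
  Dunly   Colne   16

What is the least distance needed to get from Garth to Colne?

30 km

Settle nodes by increasing distance from Garth:
Garth: 0
Pirton: 8  (via Garth)
Marden: 15  (via Pirton)
Hale: 16  (via Pirton)
Ulver: 20  (via Marden)
Varne: 20  (via Pirton)
Tarn: 21  (via Garth)
Dunly: 22  (via Hale)
Jorvik: 26  (via Dunly)
Colne: 30  (via Jorvik)
Shortest route: Garth–Pirton–Hale–Dunly–Jorvik–Colne = 30 km.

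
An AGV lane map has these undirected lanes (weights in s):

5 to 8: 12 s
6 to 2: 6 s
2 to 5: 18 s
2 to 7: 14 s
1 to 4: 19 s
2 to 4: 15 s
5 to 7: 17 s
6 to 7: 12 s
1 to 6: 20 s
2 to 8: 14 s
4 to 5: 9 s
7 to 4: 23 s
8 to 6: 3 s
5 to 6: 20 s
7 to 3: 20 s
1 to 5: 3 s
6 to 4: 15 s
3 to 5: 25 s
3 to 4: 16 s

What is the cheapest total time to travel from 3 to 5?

25 s

Candidate routes:
3 → 5: 25 = 25
3 → 7 → 5: 20+17 = 37
Cheapest is 3 → 5 at 25 s.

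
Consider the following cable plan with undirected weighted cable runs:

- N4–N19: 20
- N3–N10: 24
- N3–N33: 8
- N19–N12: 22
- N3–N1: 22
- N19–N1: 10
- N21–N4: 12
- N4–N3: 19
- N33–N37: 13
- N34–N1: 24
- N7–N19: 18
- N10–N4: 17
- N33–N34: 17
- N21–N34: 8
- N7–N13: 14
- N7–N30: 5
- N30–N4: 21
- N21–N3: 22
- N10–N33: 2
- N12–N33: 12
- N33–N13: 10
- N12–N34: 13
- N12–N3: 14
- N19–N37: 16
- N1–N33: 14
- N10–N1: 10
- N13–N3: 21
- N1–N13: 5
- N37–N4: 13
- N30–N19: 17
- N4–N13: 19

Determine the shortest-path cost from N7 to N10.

Running Dijkstra from N7:
N7: 0
N30: 5  (via N7)
N13: 14  (via N7)
N19: 18  (via N7)
N1: 19  (via N13)
N33: 24  (via N13)
N4: 26  (via N30)
N10: 26  (via N33)
Shortest route: N7 → N13 → N33 → N10 = 26.

26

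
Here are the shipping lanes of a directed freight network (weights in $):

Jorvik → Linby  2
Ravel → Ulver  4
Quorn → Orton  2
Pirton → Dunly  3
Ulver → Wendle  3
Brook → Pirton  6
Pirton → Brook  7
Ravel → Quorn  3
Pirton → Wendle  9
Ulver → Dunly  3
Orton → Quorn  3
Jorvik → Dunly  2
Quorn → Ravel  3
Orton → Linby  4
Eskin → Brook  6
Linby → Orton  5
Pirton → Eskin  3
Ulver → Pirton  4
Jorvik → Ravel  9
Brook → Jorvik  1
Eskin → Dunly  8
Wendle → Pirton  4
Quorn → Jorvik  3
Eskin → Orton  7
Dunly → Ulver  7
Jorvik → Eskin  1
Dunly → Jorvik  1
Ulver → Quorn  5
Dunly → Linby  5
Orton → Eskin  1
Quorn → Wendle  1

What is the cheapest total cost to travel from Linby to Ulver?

Running Dijkstra from Linby:
Linby: 0
Orton: 5  (via Linby)
Eskin: 6  (via Orton)
Quorn: 8  (via Orton)
Wendle: 9  (via Quorn)
Ravel: 11  (via Quorn)
Jorvik: 11  (via Quorn)
Brook: 12  (via Eskin)
Pirton: 13  (via Wendle)
Dunly: 13  (via Jorvik)
Ulver: 15  (via Ravel)
Shortest route: Linby → Orton → Quorn → Ravel → Ulver = $15.

$15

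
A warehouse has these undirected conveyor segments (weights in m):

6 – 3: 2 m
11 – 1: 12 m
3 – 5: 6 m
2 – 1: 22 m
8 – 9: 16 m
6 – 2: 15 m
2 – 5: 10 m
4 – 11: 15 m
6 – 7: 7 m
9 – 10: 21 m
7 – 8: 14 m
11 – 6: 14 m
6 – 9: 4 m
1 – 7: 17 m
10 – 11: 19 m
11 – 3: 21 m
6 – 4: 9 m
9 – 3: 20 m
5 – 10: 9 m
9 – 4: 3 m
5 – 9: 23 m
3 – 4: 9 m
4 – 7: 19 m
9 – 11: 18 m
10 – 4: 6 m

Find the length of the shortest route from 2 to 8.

35 m

Candidate routes:
2–6–9–8: 15+4+16 = 35
2–6–7–8: 15+7+14 = 36
Cheapest is 2–6–9–8 at 35 m.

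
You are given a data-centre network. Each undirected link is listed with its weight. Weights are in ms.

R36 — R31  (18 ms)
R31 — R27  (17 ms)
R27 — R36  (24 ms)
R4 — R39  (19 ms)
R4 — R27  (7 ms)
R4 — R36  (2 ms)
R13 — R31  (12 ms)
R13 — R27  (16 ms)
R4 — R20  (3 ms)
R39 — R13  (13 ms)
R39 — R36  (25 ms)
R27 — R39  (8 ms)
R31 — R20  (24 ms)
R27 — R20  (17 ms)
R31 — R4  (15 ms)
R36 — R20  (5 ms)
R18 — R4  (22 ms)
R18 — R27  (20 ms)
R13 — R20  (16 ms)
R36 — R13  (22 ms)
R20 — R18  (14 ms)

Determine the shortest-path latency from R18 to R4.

17 ms

Settle nodes by increasing distance from R18:
R18: 0
R20: 14  (via R18)
R4: 17  (via R20)
Shortest route: R18–R20–R4 = 17 ms.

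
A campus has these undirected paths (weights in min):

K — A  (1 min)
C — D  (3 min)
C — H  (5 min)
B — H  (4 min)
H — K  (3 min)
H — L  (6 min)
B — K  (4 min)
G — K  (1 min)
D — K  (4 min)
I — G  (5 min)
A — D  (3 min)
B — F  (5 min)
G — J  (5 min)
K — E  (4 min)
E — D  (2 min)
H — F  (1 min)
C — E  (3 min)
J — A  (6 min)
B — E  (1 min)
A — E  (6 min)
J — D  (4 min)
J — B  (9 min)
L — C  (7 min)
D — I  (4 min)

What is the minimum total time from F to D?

Candidate routes:
F - H - K - E - D: 1+3+4+2 = 10
F - H - C - D: 1+5+3 = 9
F - H - K - D: 1+3+4 = 8
F - H - K - B - E - D: 1+3+4+1+2 = 11
The minimum is 8 min via F - H - K - D.

8 min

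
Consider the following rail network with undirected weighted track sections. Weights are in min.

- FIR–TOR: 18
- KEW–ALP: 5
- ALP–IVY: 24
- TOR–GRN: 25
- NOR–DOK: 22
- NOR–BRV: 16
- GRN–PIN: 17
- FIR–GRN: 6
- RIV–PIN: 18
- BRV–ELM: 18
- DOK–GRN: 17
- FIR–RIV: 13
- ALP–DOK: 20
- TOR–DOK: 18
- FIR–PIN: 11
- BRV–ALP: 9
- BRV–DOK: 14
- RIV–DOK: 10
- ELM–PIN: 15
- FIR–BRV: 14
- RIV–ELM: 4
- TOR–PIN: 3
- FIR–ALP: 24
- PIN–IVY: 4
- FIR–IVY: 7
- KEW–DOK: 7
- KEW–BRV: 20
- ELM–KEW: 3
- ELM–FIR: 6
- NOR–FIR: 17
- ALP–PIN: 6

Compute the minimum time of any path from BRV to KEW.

14 min

Enumerating some paths:
BRV–ELM–KEW: 18+3 = 21
BRV–KEW: 20 = 20
BRV–ALP–KEW: 9+5 = 14
Cheapest is BRV–ALP–KEW at 14 min.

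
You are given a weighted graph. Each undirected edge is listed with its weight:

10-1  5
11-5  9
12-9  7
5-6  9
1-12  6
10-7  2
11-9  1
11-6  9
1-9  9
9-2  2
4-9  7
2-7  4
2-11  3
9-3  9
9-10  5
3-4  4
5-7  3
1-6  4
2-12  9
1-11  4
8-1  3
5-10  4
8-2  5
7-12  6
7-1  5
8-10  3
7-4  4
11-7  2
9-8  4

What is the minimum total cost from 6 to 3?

17

Candidate routes:
6–1–11–7–4–3: 4+4+2+4+4 = 18
6–1–7–4–3: 4+5+4+4 = 17
6–1–11–9–3: 4+4+1+9 = 18
The minimum is 17 via 6–1–7–4–3.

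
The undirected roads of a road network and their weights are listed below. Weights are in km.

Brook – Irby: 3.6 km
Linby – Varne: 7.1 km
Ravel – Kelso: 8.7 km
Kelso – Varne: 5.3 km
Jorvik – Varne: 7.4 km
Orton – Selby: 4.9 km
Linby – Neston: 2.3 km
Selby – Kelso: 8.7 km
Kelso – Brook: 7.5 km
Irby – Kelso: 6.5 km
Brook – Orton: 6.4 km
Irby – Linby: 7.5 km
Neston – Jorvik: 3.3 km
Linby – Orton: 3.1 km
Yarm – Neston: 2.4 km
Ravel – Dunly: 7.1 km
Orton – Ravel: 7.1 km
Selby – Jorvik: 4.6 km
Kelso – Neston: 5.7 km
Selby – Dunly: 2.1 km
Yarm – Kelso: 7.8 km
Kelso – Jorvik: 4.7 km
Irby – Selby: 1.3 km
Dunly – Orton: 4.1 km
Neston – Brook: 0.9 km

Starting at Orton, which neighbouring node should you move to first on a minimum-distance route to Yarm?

Enumerating some paths:
Orton–Brook–Neston–Yarm: 6.4+0.9+2.4 = 9.7
Orton–Selby–Irby–Brook–Neston–Yarm: 4.9+1.3+3.6+0.9+2.4 = 13.1
Orton–Linby–Neston–Yarm: 3.1+2.3+2.4 = 7.8
The minimum is 7.8 km via Orton–Linby–Neston–Yarm.
So from Orton the first move is to Linby.

Linby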